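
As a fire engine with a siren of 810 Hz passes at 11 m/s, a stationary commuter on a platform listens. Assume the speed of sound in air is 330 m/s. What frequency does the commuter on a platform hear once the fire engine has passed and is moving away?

Receding: f₂ = f · v/(v + v_s) = 810 × 330/341 ≈ 784 Hz.

784 Hz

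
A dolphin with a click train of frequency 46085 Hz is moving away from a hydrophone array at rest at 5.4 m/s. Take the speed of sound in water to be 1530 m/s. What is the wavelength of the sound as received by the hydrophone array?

Only the source moves, away from the listener, so f' = f · v/(v + v_s).
f' = 46085 × 1530/(1530 + 5.4) ≈ 45923 Hz.
λ' = v/f' = 1530/45922.9 ≈ 3.3 cm.

3.3 cm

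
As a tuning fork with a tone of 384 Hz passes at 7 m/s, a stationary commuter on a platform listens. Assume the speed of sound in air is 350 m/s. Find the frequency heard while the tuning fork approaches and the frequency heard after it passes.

392 Hz approaching; 376 Hz receding

Approaching: f₁ = f · v/(v − v_s) = 384 × 350/343 ≈ 392 Hz.
Receding: f₂ = f · v/(v + v_s) = 384 × 350/357 ≈ 376 Hz.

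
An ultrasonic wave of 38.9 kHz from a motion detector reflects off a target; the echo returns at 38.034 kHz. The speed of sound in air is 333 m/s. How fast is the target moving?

3.7 m/s

Double Doppler shift off a moving reflector: f₂ = f₀ · (v + u)/(v − u) (u > 0 toward emitter).
Rearranging, u = v · (f₂ − f₀)/(f₂ + f₀) = 333 × -0.866/76.934 ≈ -3.7 m/s.
So the target is moving at 3.7 m/s away from the emitter.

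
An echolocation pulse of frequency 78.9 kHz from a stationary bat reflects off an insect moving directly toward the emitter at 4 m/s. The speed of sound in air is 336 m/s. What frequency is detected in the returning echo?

The insect first receives the wave as a moving observer: f₁ = f₀ · (v + u)/v = 78.9 × (336 + 4)/336 ≈ 79.8 kHz.
On reflection it acts as a source moving toward the stationary detector: f₂ = f₁ · v/(v − u) = 79.8 × 336/332 ≈ 80.8 kHz.

80.8 kHz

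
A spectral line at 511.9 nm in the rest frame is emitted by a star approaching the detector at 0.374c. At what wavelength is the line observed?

Relativistic Doppler for wavelength: λ' = λ₀ · √((1 − β)/(1 + β)).
λ' = 511.9 × √(0.6260/1.3740) = 511.9 × 0.67498 ≈ 345.5 nm.

345.5 nm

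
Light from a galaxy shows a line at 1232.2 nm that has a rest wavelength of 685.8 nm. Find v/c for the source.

λ'/λ₀ = 1.7967 > 1 (redshift), so the source is receding.
λ'/λ₀ = √((1 + β)/(1 − β)) for a receding source ⇒ β = (r² − 1)/(r² + 1) with r = λ'/λ₀.
β = (3.2283 − 1)/(3.2283 + 1) ≈ 0.527.

0.527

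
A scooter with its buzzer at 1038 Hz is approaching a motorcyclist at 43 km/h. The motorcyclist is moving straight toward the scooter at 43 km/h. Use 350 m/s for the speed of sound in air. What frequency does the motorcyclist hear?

43 km/h = 11.94 m/s; 43 km/h = 11.94 m/s.
With source approaching and observer approaching, f' = f · (v + v_o)/(v − v_s).
f' = 1038 × (350 + 11.94)/(350 − 11.94) = 1038 × 361.94/338.06 ≈ 1111 Hz.

1111 Hz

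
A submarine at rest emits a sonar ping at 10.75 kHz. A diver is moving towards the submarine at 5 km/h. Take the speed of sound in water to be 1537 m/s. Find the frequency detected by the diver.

10.76 kHz

5 km/h = 1.389 m/s.
Moving observer, stationary source: f' = f · (v + v_o)/v.
f' = 10.75 × (1537 + 1.389)/1537 = 10.75 × 1538.4/1537 ≈ 10.76 kHz.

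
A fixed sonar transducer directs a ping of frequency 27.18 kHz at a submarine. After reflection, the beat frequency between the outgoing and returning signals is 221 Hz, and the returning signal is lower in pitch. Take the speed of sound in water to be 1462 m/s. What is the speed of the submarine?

Double Doppler shift off a moving reflector: f₂ = f₀ · (v + u)/(v − u) (u > 0 toward emitter).
Returning signal is lower, so f₂ = f₀ − Δf = 27180 − 221 = 26959 Hz.
Rearranging, u = v · (f₂ − f₀)/(f₂ + f₀) = 1462 × -221/54139 ≈ -6.0 m/s.
So the submarine is moving at 6.0 m/s away from the emitter.

6.0 m/s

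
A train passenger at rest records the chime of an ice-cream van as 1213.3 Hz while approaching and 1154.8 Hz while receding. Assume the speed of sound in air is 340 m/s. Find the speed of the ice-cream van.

8.4 m/s

f₁/f₂ = (v + v_s)/(v − v_s), so v_s = v · (f₁ − f₂)/(f₁ + f₂).
v_s = 340 × (1213.3 − 1154.8)/(1213.3 + 1154.8) = 340 × 58.5/2368.1 ≈ 8.4 m/s.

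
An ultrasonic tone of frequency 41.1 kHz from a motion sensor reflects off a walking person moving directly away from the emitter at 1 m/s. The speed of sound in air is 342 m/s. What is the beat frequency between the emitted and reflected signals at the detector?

The walking person first receives the wave as a moving observer: f₁ = f₀ · (v − u)/v = 41.1 × (342 − 1)/342 ≈ 40.980 kHz.
The reflection then acts as a moving source: f₂ = f₁ · v/(v + u) ≈ 40.860 kHz.
Equivalently f₂ = f₀ · (v − u)/(v + u).
Beat frequency (with f₀ = 41100 Hz): |f₂ − f₀| = 2u·f₀/(v + u) = 2 × 1 × 41100/343 ≈ 240 Hz.

240 Hz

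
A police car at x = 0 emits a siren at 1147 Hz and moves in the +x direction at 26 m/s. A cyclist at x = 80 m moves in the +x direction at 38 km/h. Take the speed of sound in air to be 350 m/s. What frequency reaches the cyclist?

38 km/h = 10.56 m/s.
The observer lies on the +x side, so the source is heading toward the observer and the observer is heading away from the source.
General Doppler shift: f' = f · (v − v_o)/(v − v_s).
f' = 1147 × (350 − 10.56)/(350 − 26) = 1147 × 339.44/324 ≈ 1202 Hz.

1202 Hz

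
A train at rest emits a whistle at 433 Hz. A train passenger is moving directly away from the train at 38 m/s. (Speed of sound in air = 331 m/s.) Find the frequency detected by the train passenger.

383 Hz

Moving observer, stationary source: f' = f · (v − v_o)/v.
f' = 433 × (331 − 38)/331 = 433 × 293/331 ≈ 383 Hz.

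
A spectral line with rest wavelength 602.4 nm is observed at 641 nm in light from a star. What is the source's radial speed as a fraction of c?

λ'/λ₀ = 1.0641 > 1 (redshift), so the source is receding.
λ'/λ₀ = √((1 + β)/(1 − β)) for a receding source ⇒ β = (r² − 1)/(r² + 1) with r = λ'/λ₀.
β = (1.1323 − 1)/(1.1323 + 1) ≈ 0.062.

0.062c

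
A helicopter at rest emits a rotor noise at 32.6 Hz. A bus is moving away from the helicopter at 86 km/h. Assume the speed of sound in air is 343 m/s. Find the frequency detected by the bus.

86 km/h = 23.89 m/s.
Only the observer moves, away from the source, so f' = f · (v − v_o)/v.
f' = 32.6 × (343 − 23.89)/343 = 32.6 × 319.11/343 ≈ 30.3 Hz.

30.3 Hz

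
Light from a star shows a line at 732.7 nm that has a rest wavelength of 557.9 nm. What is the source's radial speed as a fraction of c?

0.266c

λ'/λ₀ = 1.3133 > 1 (redshift), so the source is receding.
λ'/λ₀ = √((1 + β)/(1 − β)) for a receding source ⇒ β = (r² − 1)/(r² + 1) with r = λ'/λ₀.
β = (1.7248 − 1)/(1.7248 + 1) ≈ 0.266.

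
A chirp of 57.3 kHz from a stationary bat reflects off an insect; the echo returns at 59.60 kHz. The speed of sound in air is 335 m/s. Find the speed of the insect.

Double Doppler shift off a moving reflector: f₂ = f₀ · (v + u)/(v − u) (u > 0 toward emitter).
Rearranging, u = v · (f₂ − f₀)/(f₂ + f₀) = 335 × 2.30/116.90 ≈ 6.6 m/s.
So the insect is moving at 6.6 m/s toward the emitter.

6.6 m/s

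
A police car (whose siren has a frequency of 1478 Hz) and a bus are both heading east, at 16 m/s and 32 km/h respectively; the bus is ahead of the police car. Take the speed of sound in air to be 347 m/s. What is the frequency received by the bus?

1510 Hz

32 km/h = 8.889 m/s.
The bus is ahead, so the police car is moving toward it while the bus is moving away from the police car.
Both move, so f' = f · (v − v_o)/(v − v_s).
f' = 1478 × (347 − 8.889)/(347 − 16) = 1478 × 338.11/331 ≈ 1510 Hz.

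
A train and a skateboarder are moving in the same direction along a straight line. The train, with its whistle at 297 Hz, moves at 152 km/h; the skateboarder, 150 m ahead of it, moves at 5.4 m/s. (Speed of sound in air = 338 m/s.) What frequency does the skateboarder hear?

152 km/h = 42.22 m/s.
The skateboarder is ahead, so the train is moving toward it while the skateboarder is moving away from the train.
General Doppler shift: f' = f · (v − v_o)/(v − v_s).
f' = 297 × (338 − 5.4)/(338 − 42.22) = 297 × 332.6/295.78 ≈ 334 Hz.

334 Hz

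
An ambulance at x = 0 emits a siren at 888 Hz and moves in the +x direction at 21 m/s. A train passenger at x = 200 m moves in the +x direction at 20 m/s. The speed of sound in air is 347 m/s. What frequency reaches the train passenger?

The observer lies on the +x side, so the source is heading toward the observer and the observer is heading away from the source.
With source approaching and observer receding, f' = f · (v − v_o)/(v − v_s).
f' = 888 × (347 − 20)/(347 − 21) = 888 × 327/326 ≈ 891 Hz.

891 Hz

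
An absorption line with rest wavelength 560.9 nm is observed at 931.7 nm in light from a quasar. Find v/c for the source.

0.468

λ'/λ₀ = 1.6611 > 1 (redshift), so the source is receding.
λ'/λ₀ = √((1 + β)/(1 − β)) for a receding source ⇒ β = (r² − 1)/(r² + 1) with r = λ'/λ₀.
β = (2.7592 − 1)/(2.7592 + 1) ≈ 0.468.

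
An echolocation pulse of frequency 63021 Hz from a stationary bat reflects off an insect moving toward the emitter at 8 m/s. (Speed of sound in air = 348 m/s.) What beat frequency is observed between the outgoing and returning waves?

At the insect (a moving observer), f₁ = f₀ · (v + u)/v = 63021 × 356/348 ≈ 64470 Hz.
On reflection it acts as a source moving toward the stationary detector: f₂ = f₁ · v/(v − u) = 64470 × 348/340 ≈ 65987 Hz.
Beat frequency: |f₂ − f₀| = 2u·f₀/(v − u) = 2 × 8 × 63021/340 ≈ 2966 Hz.

2966 Hz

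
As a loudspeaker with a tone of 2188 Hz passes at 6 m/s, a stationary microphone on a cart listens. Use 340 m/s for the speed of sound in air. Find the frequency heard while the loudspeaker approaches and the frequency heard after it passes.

2227 Hz approaching; 2150 Hz receding

Approaching: f₁ = f · v/(v − v_s) = 2188 × 340/334 ≈ 2227 Hz.
Receding: f₂ = f · v/(v + v_s) = 2188 × 340/346 ≈ 2150 Hz.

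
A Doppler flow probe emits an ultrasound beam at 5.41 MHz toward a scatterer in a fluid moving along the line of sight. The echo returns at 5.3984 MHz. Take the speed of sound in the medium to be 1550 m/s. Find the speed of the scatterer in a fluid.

Double Doppler shift off a moving reflector: f₂ = f₀ · (v + u)/(v − u) (u > 0 toward emitter).
Rearranging, u = v · (f₂ − f₀)/(f₂ + f₀) = 1550 × -0.0116/10.8084 ≈ -1.66 m/s.
So the scatterer in a fluid is moving at 1.66 m/s away from the emitter.

1.66 m/s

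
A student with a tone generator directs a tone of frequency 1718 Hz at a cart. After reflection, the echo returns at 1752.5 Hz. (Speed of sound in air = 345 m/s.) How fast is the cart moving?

3.4 m/s

Double Doppler shift off a moving reflector: f₂ = f₀ · (v + u)/(v − u) (u > 0 toward emitter).
Rearranging, u = v · (f₂ − f₀)/(f₂ + f₀) = 345 × 34.5/3470.5 ≈ 3.4 m/s.
So the cart is moving at 3.4 m/s toward the emitter.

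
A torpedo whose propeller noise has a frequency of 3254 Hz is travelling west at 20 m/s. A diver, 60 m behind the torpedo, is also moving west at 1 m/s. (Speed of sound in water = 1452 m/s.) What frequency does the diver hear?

The diver is behind, so the torpedo is moving away from it while the diver is moving toward the torpedo.
With source receding and observer approaching, f' = f · (v + v_o)/(v + v_s).
f' = 3254 × (1452 + 1)/(1452 + 20) = 3254 × 1453/1472 ≈ 3212 Hz.

3212 Hz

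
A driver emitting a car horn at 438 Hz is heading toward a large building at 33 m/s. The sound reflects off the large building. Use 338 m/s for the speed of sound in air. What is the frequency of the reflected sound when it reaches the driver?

533 Hz

The large building receives the sound from a moving source: f₁ = f₀ · v/(v − v_e) = 438 × 338/305 ≈ 485 Hz.
On the return leg the driver is a moving observer: f₂ = f₁ · (v + v_e)/v = 485 × 371/338 ≈ 533 Hz.
Equivalently f₂ = f₀ · (v + v_e)/(v − v_e).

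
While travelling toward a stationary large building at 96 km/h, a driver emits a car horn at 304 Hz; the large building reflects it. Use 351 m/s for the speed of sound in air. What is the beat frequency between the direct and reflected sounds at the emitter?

96 km/h = 26.67 m/s.
The large building receives the sound from a moving source: f₁ = f₀ · v/(v − v_e) = 304 × 351/324.33 ≈ 329.0 Hz.
On the return leg the driver is a moving observer: f₂ = f₁ · (v + v_e)/v = 329.0 × 377.67/351 ≈ 354.0 Hz.
Equivalently f₂ = f₀ · (v + v_e)/(v − v_e).
Beat against the emitted tone: |f₂ − f₀| = 2v_e·f₀/(v − v_e) = 2 × 26.67 × 304/324.33 ≈ 50.0 Hz.

50.0 Hz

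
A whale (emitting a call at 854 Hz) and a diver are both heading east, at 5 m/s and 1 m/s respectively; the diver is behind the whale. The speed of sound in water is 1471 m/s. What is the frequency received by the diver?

The diver is behind, so the whale is moving away from it while the diver is moving toward the whale.
Both move, so f' = f · (v + v_o)/(v + v_s).
f' = 854 × (1471 + 1)/(1471 + 5) = 854 × 1472/1476 ≈ 852 Hz.

852 Hz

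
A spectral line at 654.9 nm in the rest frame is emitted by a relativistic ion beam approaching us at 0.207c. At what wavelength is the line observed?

530.8 nm

Relativistic Doppler for wavelength: λ' = λ₀ · √((1 − β)/(1 + β)).
λ' = 654.9 × √(0.7930/1.2070) = 654.9 × 0.81056 ≈ 530.8 nm.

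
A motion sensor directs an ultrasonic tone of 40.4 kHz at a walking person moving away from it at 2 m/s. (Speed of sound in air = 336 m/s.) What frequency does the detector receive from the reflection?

At the walking person (a moving observer), f₁ = f₀ · (v − u)/v = 40.4 × 334/336 ≈ 40.2 kHz.
The reflection then acts as a moving source: f₂ = f₁ · v/(v + u) ≈ 39.9 kHz.

39.9 kHz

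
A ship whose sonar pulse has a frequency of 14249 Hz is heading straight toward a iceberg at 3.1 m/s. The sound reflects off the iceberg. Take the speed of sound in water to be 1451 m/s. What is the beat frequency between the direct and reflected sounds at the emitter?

61 Hz

The iceberg receives the sound from a moving source: f₁ = f₀ · v/(v − v_e) = 14249 × 1451/1447.9 ≈ 14279.5 Hz.
On the return leg the ship is a moving observer: f₂ = f₁ · (v + v_e)/v = 14279.5 × 1454.1/1451 ≈ 14310.0 Hz.
Equivalently f₂ = f₀ · (v + v_e)/(v − v_e).
Beat against the emitted tone: |f₂ − f₀| = 2v_e·f₀/(v − v_e) = 2 × 3.1 × 14249/1447.9 ≈ 61 Hz.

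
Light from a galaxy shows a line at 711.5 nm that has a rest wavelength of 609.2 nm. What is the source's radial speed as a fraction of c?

λ'/λ₀ = 1.1679 > 1 (redshift), so the source is receding.
λ'/λ₀ = √((1 + β)/(1 − β)) for a receding source ⇒ β = (r² − 1)/(r² + 1) with r = λ'/λ₀.
β = (1.3640 − 1)/(1.3640 + 1) ≈ 0.154.

0.154c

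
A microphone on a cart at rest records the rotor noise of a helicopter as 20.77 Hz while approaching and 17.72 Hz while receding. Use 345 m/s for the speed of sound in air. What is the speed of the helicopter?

f₁/f₂ = (v + v_s)/(v − v_s), so v_s = v · (f₁ − f₂)/(f₁ + f₂).
v_s = 345 × (20.77 − 17.72)/(20.77 + 17.72) = 345 × 3.05/38.49 ≈ 27 m/s.

27 m/s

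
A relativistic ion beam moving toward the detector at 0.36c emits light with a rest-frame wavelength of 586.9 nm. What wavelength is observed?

Relativistic Doppler for wavelength: λ' = λ₀ · √((1 − β)/(1 + β)).
λ' = 586.9 × √(0.6400/1.3600) = 586.9 × 0.68599 ≈ 402.6 nm.

402.6 nm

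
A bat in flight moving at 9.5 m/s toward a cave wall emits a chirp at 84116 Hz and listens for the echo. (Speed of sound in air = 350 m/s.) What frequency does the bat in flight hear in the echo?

88810 Hz

The cave wall receives the sound from a moving source: f₁ = f₀ · v/(v − v_e) = 84116 × 350/340.5 ≈ 86463 Hz.
On the return leg the bat in flight is a moving observer: f₂ = f₁ · (v + v_e)/v = 86463 × 359.5/350 ≈ 88810 Hz.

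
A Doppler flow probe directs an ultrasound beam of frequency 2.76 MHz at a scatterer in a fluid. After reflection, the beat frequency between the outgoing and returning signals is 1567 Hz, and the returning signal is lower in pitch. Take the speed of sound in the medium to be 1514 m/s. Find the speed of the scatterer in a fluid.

0.43 m/s

Double Doppler shift off a moving reflector: f₂ = f₀ · (v + u)/(v − u) (u > 0 toward emitter).
Returning signal is lower, so f₂ = f₀ − Δf = 2760000 − 1567 = 2758433 Hz.
Rearranging, u = v · (f₂ − f₀)/(f₂ + f₀) = 1514 × -1567/5518433 ≈ -0.43 m/s.
So the scatterer in a fluid is moving at 0.43 m/s away from the emitter.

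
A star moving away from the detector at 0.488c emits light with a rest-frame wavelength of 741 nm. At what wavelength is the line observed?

1263.2 nm

Relativistic Doppler for wavelength: λ' = λ₀ · √((1 + β)/(1 − β)).
λ' = 741 × √(1.4880/0.5120) = 741 × 1.70477 ≈ 1263.2 nm.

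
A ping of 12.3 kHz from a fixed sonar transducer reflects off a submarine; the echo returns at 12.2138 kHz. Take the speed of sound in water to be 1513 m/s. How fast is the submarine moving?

5.3 m/s

Double Doppler shift off a moving reflector: f₂ = f₀ · (v + u)/(v − u) (u > 0 toward emitter).
Rearranging, u = v · (f₂ − f₀)/(f₂ + f₀) = 1513 × -0.0862/24.5138 ≈ -5.3 m/s.
So the submarine is moving at 5.3 m/s away from the emitter.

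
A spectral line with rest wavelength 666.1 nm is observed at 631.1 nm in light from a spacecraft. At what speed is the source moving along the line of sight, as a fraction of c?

0.054c

λ'/λ₀ = 0.9475 < 1 (blueshift), so the source is approaching.
λ'/λ₀ = √((1 − β)/(1 + β)) for an approaching source ⇒ β = (1 − r²)/(1 + r²) with r = λ'/λ₀.
β = (1 − 0.8977)/(1 + 0.8977) ≈ 0.054.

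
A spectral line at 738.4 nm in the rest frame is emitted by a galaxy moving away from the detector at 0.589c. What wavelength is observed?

1451.9 nm

Relativistic Doppler for wavelength: λ' = λ₀ · √((1 + β)/(1 − β)).
λ' = 738.4 × √(1.5890/0.4110) = 738.4 × 1.96626 ≈ 1451.9 nm.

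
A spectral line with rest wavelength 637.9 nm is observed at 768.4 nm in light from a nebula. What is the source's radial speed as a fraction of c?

0.184c

λ'/λ₀ = 1.2046 > 1 (redshift), so the source is receding.
λ'/λ₀ = √((1 + β)/(1 − β)) for a receding source ⇒ β = (r² − 1)/(r² + 1) with r = λ'/λ₀.
β = (1.4510 − 1)/(1.4510 + 1) ≈ 0.184.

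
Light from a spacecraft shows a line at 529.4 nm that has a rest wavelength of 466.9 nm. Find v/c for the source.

0.125c

λ'/λ₀ = 1.1339 > 1 (redshift), so the source is receding.
λ'/λ₀ = √((1 + β)/(1 − β)) for a receding source ⇒ β = (r² − 1)/(r² + 1) with r = λ'/λ₀.
β = (1.2856 − 1)/(1.2856 + 1) ≈ 0.125.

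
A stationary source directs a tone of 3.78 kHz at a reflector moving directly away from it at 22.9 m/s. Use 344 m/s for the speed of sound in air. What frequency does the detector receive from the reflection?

The reflector first receives the wave as a moving observer: f₁ = f₀ · (v − u)/v = 3.78 × (344 − 22.9)/344 ≈ 3.53 kHz.
The reflection then acts as a moving source: f₂ = f₁ · v/(v + u) ≈ 3.31 kHz.

3.31 kHz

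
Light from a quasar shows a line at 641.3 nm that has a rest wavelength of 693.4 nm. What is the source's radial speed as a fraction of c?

λ'/λ₀ = 0.9249 < 1 (blueshift), so the source is approaching.
λ'/λ₀ = √((1 − β)/(1 + β)) for an approaching source ⇒ β = (1 − r²)/(1 + r²) with r = λ'/λ₀.
β = (1 − 0.8554)/(1 + 0.8554) ≈ 0.078.

0.078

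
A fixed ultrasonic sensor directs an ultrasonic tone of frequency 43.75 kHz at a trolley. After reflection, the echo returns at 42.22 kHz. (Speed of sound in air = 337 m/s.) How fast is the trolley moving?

Double Doppler shift off a moving reflector: f₂ = f₀ · (v + u)/(v − u) (u > 0 toward emitter).
Rearranging, u = v · (f₂ − f₀)/(f₂ + f₀) = 337 × -1.53/85.97 ≈ -6.0 m/s.
So the trolley is moving at 6.0 m/s away from the emitter.

6.0 m/s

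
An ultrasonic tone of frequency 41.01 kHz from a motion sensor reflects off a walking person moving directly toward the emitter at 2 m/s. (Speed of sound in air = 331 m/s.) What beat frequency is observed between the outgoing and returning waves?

At the walking person (a moving observer), f₁ = f₀ · (v + u)/v = 41.01 × 333/331 ≈ 41.258 kHz.
The reflection then acts as a moving source: f₂ = f₁ · v/(v − u) ≈ 41.509 kHz.
Beat frequency (with f₀ = 41010 Hz): |f₂ − f₀| = 2u·f₀/(v − u) = 2 × 2 × 41010/329 ≈ 499 Hz.

499 Hz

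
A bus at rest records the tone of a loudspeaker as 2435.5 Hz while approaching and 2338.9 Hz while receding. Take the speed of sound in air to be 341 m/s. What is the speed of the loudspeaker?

f₁/f₂ = (v + v_s)/(v − v_s), so v_s = v · (f₁ − f₂)/(f₁ + f₂).
v_s = 341 × (2435.5 − 2338.9)/(2435.5 + 2338.9) = 341 × 96.6/4774.4 ≈ 6.9 m/s.

6.9 m/s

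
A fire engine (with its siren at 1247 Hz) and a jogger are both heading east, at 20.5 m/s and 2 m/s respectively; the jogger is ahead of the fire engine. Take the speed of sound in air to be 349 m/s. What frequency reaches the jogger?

1317 Hz

The jogger is ahead, so the fire engine is moving toward it while the jogger is moving away from the fire engine.
General Doppler shift: f' = f · (v − v_o)/(v − v_s).
f' = 1247 × (349 − 2)/(349 − 20.5) = 1247 × 347/328.5 ≈ 1317 Hz.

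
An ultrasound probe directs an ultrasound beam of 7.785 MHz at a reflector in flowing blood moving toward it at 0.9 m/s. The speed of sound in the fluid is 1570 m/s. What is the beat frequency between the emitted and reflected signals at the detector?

8931 Hz

The reflector in flowing blood first receives the wave as a moving observer: f₁ = f₀ · (v + u)/v = 7.785 × (1570 + 0.9)/1570 ≈ 7.78946 MHz.
On reflection it acts as a source moving toward the stationary detector: f₂ = f₁ · v/(v − u) = 7.78946 × 1570/1569.1 ≈ 7.79393 MHz.
Beat frequency (with f₀ = 7785000 Hz): |f₂ − f₀| = 2u·f₀/(v − u) = 2 × 0.9 × 7785000/1569.1 ≈ 8931 Hz.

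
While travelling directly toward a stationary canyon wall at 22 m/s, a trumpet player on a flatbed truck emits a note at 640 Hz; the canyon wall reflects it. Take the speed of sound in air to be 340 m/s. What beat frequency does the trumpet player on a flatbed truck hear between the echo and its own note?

The canyon wall receives the sound from a moving source: f₁ = f₀ · v/(v − v_e) = 640 × 340/318 ≈ 684.3 Hz.
On the return leg the trumpet player on a flatbed truck is a moving observer: f₂ = f₁ · (v + v_e)/v = 684.3 × 362/340 ≈ 728.6 Hz.
Equivalently f₂ = f₀ · (v + v_e)/(v − v_e).
Beat against the emitted tone: |f₂ − f₀| = 2v_e·f₀/(v − v_e) = 2 × 22 × 640/318 ≈ 89 Hz.

89 Hz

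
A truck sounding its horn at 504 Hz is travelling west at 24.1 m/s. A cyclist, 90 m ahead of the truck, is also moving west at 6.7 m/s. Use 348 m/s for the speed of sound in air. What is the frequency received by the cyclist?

The cyclist is ahead, so the truck is moving toward it while the cyclist is moving away from the truck.
Both move, so f' = f · (v − v_o)/(v − v_s).
f' = 504 × (348 − 6.7)/(348 − 24.1) = 504 × 341.3/323.9 ≈ 531 Hz.

531 Hz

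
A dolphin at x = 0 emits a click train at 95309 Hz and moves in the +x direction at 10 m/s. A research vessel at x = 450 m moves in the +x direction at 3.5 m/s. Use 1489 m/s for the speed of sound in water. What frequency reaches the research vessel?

95728 Hz

The observer lies on the +x side, so the source is heading toward the observer and the observer is heading away from the source.
General Doppler shift: f' = f · (v − v_o)/(v − v_s).
f' = 95309 × (1489 − 3.5)/(1489 − 10) = 95309 × 1485.5/1479 ≈ 95728 Hz.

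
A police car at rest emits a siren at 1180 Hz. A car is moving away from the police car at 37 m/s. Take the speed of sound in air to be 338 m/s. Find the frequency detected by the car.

Only the observer moves, away from the source, so f' = f · (v − v_o)/v.
f' = 1180 × (338 − 37)/338 = 1180 × 301/338 ≈ 1051 Hz.

1051 Hz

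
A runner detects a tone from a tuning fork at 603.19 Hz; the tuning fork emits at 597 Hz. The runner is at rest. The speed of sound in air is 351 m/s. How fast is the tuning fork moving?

f' > f, so the tuning fork is approaching.
f' = f · v/(v − v_s) ⇒ v_s = v · |1 − f/f'|.
v_s = 351 × |1 − 597/603.19| = 351 × 0.01026 ≈ 3.6 m/s.

3.6 m/s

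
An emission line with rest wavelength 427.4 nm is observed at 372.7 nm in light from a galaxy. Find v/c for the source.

λ'/λ₀ = 0.8720 < 1 (blueshift), so the source is approaching.
λ'/λ₀ = √((1 − β)/(1 + β)) for an approaching source ⇒ β = (1 − r²)/(1 + r²) with r = λ'/λ₀.
β = (1 − 0.7604)/(1 + 0.7604) ≈ 0.136.

0.136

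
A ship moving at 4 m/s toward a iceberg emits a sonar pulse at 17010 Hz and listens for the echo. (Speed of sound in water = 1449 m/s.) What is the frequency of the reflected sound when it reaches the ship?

17104 Hz

The iceberg receives the sound from a moving source: f₁ = f₀ · v/(v − v_e) = 17010 × 1449/1445 ≈ 17057 Hz.
On the return leg the ship is a moving observer: f₂ = f₁ · (v + v_e)/v = 17057 × 1453/1449 ≈ 17104 Hz.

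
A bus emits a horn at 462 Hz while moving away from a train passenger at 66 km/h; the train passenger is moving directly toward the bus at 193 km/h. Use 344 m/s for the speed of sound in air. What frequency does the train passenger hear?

66 km/h = 18.33 m/s; 193 km/h = 53.61 m/s.
Both move, so f' = f · (v + v_o)/(v + v_s).
f' = 462 × (344 + 53.61)/(344 + 18.33) = 462 × 397.61/362.33 ≈ 507 Hz.

507 Hz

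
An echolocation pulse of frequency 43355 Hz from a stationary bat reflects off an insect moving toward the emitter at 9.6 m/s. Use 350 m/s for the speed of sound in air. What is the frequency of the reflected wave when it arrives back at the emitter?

45800 Hz

The insect first receives the wave as a moving observer: f₁ = f₀ · (v + u)/v = 43355 × (350 + 9.6)/350 ≈ 44544 Hz.
On reflection it acts as a source moving toward the stationary detector: f₂ = f₁ · v/(v − u) = 44544 × 350/340.4 ≈ 45800 Hz.
Equivalently f₂ = f₀ · (v + u)/(v − u).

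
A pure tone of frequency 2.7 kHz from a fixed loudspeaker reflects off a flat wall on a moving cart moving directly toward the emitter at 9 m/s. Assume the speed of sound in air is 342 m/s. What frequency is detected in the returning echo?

2.85 kHz

The flat wall on a moving cart first receives the wave as a moving observer: f₁ = f₀ · (v + u)/v = 2.7 × (342 + 9)/342 ≈ 2.77 kHz.
The reflection then acts as a moving source: f₂ = f₁ · v/(v − u) ≈ 2.85 kHz.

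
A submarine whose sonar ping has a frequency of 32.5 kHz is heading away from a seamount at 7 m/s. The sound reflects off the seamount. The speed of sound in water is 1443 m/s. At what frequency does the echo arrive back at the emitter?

The seamount receives the sound from a moving source: f₁ = f₀ · v/(v + v_e) = 32.5 × 1443/1450 ≈ 32.3 kHz.
On the return leg the submarine is a moving observer: f₂ = f₁ · (v − v_e)/v = 32.3 × 1436/1443 ≈ 32.2 kHz.

32.2 kHz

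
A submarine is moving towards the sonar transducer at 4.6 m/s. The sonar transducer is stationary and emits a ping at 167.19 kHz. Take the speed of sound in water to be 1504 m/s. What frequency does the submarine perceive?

Only the observer moves, toward the source, so f' = f · (v + v_o)/v.
f' = 167.19 × (1504 + 4.6)/1504 = 167.19 × 1508.6/1504 ≈ 167.7 kHz.

167.7 kHz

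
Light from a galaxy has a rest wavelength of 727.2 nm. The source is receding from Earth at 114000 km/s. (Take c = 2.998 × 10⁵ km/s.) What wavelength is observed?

1085.2 nm

β = v/c = 114000/299800 = 0.3803.
Relativistic Doppler for wavelength: λ' = λ₀ · √((1 + β)/(1 − β)).
λ' = 727.2 × √(1.3803/0.6197) = 727.2 × 1.49236 ≈ 1085.2 nm.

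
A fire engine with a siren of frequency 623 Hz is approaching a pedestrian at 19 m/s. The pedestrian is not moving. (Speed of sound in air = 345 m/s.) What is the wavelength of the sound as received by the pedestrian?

52.3 cm

With the source moving toward a stationary observer, f' = f · v/(v − v_s).
f' = 623 × 345/(345 − 19) ≈ 659 Hz.
λ' = v/f' = 345/659.31 ≈ 52.3 cm.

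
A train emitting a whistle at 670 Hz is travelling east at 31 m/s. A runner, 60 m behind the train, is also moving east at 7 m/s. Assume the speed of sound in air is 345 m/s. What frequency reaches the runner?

627 Hz

The runner is behind, so the train is moving away from it while the runner is moving toward the train.
General Doppler shift: f' = f · (v + v_o)/(v + v_s).
f' = 670 × (345 + 7)/(345 + 31) = 670 × 352/376 ≈ 627 Hz.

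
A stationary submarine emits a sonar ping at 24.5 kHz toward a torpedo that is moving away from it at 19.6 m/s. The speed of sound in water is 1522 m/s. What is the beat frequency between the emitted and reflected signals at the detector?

The torpedo first receives the wave as a moving observer: f₁ = f₀ · (v − u)/v = 24.5 × (1522 − 19.6)/1522 ≈ 24.184 kHz.
On reflection it acts as a source moving away from the stationary detector: f₂ = f₁ · v/(v + u) = 24.184 × 1522/1541.6 ≈ 23.877 kHz.
Equivalently f₂ = f₀ · (v − u)/(v + u).
Beat frequency (with f₀ = 24500 Hz): |f₂ − f₀| = 2u·f₀/(v + u) = 2 × 19.6 × 24500/1541.6 ≈ 623 Hz.

623 Hz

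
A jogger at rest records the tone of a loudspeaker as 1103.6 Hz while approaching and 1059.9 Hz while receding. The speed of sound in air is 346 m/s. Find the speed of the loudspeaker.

f₁/f₂ = (v + v_s)/(v − v_s), so v_s = v · (f₁ − f₂)/(f₁ + f₂).
v_s = 346 × (1103.6 − 1059.9)/(1103.6 + 1059.9) = 346 × 43.7/2163.5 ≈ 7.0 m/s.

7.0 m/s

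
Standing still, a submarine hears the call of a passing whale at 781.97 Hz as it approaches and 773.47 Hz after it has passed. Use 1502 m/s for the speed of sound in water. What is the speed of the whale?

8.2 m/s

f₁/f₂ = (v + v_s)/(v − v_s), so v_s = v · (f₁ − f₂)/(f₁ + f₂).
v_s = 1502 × (781.97 − 773.47)/(781.97 + 773.47) = 1502 × 8.50/1555.44 ≈ 8.2 m/s.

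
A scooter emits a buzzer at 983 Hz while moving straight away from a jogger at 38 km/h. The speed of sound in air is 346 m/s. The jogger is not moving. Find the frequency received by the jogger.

954 Hz

38 km/h = 10.56 m/s.
Only the source moves, away from the listener, so f' = f · v/(v + v_s).
f' = 983 × 346/(346 + 10.56) = 983 × 346/356.6 ≈ 954 Hz.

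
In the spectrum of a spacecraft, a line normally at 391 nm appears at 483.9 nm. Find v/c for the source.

λ'/λ₀ = 1.2376 > 1 (redshift), so the source is receding.
λ'/λ₀ = √((1 + β)/(1 − β)) for a receding source ⇒ β = (r² − 1)/(r² + 1) with r = λ'/λ₀.
β = (1.5316 − 1)/(1.5316 + 1) ≈ 0.210.

0.210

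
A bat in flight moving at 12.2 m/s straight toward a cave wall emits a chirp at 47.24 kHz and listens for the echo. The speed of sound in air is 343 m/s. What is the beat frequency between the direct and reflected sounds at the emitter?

The cave wall receives the sound from a moving source: f₁ = f₀ · v/(v − v_e) = 47.24 × 343/330.8 ≈ 48.98 kHz.
On the return leg the bat in flight is a moving observer: f₂ = f₁ · (v + v_e)/v = 48.98 × 355.2/343 ≈ 50.72 kHz.
Beat against the emitted tone (with f₀ = 47240 Hz): |f₂ − f₀| = 2v_e·f₀/(v − v_e) = 2 × 12.2 × 47240/330.8 ≈ 3484 Hz.

3484 Hz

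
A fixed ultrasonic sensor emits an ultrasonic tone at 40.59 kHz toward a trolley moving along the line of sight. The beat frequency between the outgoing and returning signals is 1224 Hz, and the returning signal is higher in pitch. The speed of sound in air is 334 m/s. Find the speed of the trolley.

5.0 m/s

Double Doppler shift off a moving reflector: f₂ = f₀ · (v + u)/(v − u) (u > 0 toward emitter).
Returning signal is higher, so f₂ = f₀ + Δf = 40590 + 1224 = 41814 Hz.
Rearranging, u = v · (f₂ − f₀)/(f₂ + f₀) = 334 × 1224/82404 ≈ 5.0 m/s.
So the trolley is moving at 5.0 m/s toward the emitter.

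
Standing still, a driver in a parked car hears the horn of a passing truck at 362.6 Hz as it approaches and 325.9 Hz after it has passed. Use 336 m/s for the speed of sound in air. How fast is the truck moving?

f₁/f₂ = (v + v_s)/(v − v_s), so v_s = v · (f₁ − f₂)/(f₁ + f₂).
v_s = 336 × (362.6 − 325.9)/(362.6 + 325.9) = 336 × 36.7/688.5 ≈ 17.9 m/s.

17.9 m/s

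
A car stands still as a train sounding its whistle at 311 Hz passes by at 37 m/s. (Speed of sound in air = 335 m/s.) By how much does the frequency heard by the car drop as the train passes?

Approaching: f₁ = f · v/(v − v_s) = 311 × 335/298 ≈ 349.6 Hz.
Receding: f₂ = f · v/(v + v_s) = 311 × 335/372 ≈ 280.1 Hz.
Drop: f₁ − f₂ = 2f·v·v_s/(v² − v_s²) = 2 × 311 × 335 × 37/(335² − 37²) ≈ 69.5 Hz.

69.5 Hz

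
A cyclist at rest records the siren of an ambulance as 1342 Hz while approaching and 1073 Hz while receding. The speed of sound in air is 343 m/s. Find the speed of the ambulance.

f₁/f₂ = (v + v_s)/(v − v_s), so v_s = v · (f₁ − f₂)/(f₁ + f₂).
v_s = 343 × (1342 − 1073)/(1342 + 1073) = 343 × 269/2415 ≈ 38 m/s.

38 m/s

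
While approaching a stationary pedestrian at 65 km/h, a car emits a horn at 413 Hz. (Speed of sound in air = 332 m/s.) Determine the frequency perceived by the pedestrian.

65 km/h = 18.06 m/s.
Only the source moves, toward the listener, so f' = f · v/(v − v_s).
f' = 413 × 332/(332 − 18.06) = 413 × 332/313.9 ≈ 437 Hz.

437 Hz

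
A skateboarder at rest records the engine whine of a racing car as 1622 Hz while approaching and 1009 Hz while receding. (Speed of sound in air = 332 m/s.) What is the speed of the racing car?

77 m/s

f₁/f₂ = (v + v_s)/(v − v_s), so v_s = v · (f₁ − f₂)/(f₁ + f₂).
v_s = 332 × (1622 − 1009)/(1622 + 1009) = 332 × 613/2631 ≈ 77 m/s.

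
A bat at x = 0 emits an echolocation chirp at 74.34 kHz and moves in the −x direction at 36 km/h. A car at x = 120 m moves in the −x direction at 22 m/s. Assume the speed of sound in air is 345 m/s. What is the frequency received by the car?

36 km/h = 10 m/s.
The observer lies on the +x side, so the source is heading away from the observer and the observer is heading toward the source.
Both move, so f' = f · (v + v_o)/(v + v_s).
f' = 74.34 × (345 + 22)/(345 + 10) = 74.34 × 367/355 ≈ 76.9 kHz.

76.9 kHz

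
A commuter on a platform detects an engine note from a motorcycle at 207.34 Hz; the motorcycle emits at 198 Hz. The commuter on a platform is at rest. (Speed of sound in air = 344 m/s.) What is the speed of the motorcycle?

f' > f, so the motorcycle is approaching.
f' = f · v/(v − v_s) ⇒ v_s = v · |1 − f/f'|.
v_s = 344 × |1 − 198/207.34| = 344 × 0.04505 ≈ 15.5 m/s.

15.5 m/s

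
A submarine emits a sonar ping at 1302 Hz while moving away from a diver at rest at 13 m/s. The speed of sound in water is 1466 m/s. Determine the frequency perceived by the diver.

With the source moving away from a stationary observer, f' = f · v/(v + v_s).
f' = 1302 × 1466/(1466 + 13) = 1302 × 1466/1479 ≈ 1291 Hz.

1291 Hz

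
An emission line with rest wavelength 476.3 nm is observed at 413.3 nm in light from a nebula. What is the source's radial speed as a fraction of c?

λ'/λ₀ = 0.8677 < 1 (blueshift), so the source is approaching.
λ'/λ₀ = √((1 − β)/(1 + β)) for an approaching source ⇒ β = (1 − r²)/(1 + r²) with r = λ'/λ₀.
β = (1 − 0.7530)/(1 + 0.7530) ≈ 0.141.

0.141c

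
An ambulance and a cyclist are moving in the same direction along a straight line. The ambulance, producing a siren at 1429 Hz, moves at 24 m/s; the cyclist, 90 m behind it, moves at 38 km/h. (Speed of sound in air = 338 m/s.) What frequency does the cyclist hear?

1376 Hz

38 km/h = 10.56 m/s.
The cyclist is behind, so the ambulance is moving away from it while the cyclist is moving toward the ambulance.
With source receding and observer approaching, f' = f · (v + v_o)/(v + v_s).
f' = 1429 × (338 + 10.56)/(338 + 24) = 1429 × 348.56/362 ≈ 1376 Hz.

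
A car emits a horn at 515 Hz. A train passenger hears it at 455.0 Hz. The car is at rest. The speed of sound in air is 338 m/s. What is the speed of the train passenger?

39 m/s

f' < f, so the train passenger is receding.
f' = f · (v − v_o)/v ⇒ v_o = v · |f'/f − 1|.
v_o = 338 × |455.0/515 − 1| = 338 × 0.1165 ≈ 39 m/s.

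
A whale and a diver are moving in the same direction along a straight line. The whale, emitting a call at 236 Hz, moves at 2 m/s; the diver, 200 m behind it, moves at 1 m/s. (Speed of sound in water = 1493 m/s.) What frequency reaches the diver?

236 Hz

The diver is behind, so the whale is moving away from it while the diver is moving toward the whale.
With source receding and observer approaching, f' = f · (v + v_o)/(v + v_s).
f' = 236 × (1493 + 1)/(1493 + 2) = 236 × 1494/1495 ≈ 236 Hz.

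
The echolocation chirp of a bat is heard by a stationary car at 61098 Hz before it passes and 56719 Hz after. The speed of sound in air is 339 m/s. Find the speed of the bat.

f₁/f₂ = (v + v_s)/(v − v_s), so v_s = v · (f₁ − f₂)/(f₁ + f₂).
v_s = 339 × (61098 − 56719)/(61098 + 56719) = 339 × 4379/117817 ≈ 12.6 m/s.

12.6 m/s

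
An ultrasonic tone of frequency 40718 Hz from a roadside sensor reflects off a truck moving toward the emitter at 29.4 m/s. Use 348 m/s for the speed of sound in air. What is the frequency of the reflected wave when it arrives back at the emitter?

48233 Hz

At the truck (a moving observer), f₁ = f₀ · (v + u)/v = 40718 × 377.4/348 ≈ 44158 Hz.
On reflection it acts as a source moving toward the stationary detector: f₂ = f₁ · v/(v − u) = 44158 × 348/318.6 ≈ 48233 Hz.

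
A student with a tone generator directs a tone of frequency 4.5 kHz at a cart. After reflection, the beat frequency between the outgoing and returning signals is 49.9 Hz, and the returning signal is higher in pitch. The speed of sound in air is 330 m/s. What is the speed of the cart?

Double Doppler shift off a moving reflector: f₂ = f₀ · (v + u)/(v − u) (u > 0 toward emitter).
Returning signal is higher, so f₂ = f₀ + Δf = 4500 + 49.9 = 4549.9 Hz.
Rearranging, u = v · (f₂ − f₀)/(f₂ + f₀) = 330 × 49.9/9049.9 ≈ 1.82 m/s.
So the cart is moving at 1.82 m/s toward the emitter.

1.82 m/s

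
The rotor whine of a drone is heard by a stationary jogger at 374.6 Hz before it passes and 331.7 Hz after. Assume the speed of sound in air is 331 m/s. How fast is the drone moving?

f₁/f₂ = (v + v_s)/(v − v_s), so v_s = v · (f₁ − f₂)/(f₁ + f₂).
v_s = 331 × (374.6 − 331.7)/(374.6 + 331.7) = 331 × 42.9/706.3 ≈ 20.1 m/s.

20.1 m/s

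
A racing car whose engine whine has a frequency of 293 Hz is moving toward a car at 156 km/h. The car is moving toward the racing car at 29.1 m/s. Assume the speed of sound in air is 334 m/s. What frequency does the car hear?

366 Hz

156 km/h = 43.33 m/s.
General Doppler shift: f' = f · (v + v_o)/(v − v_s).
f' = 293 × (334 + 29.1)/(334 − 43.33) = 293 × 363.1/290.67 ≈ 366 Hz.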